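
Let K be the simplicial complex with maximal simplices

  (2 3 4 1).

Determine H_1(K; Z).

Order the vertices as 1 < 2 < 3 < 4. Listing each simplex with vertices in this order, K has dimension 3 with simplices:

  0-simplices (4): [1], [2], [3], [4]
  1-simplices (6): [1,2], [1,3], [1,4], [2,3], [2,4], [3,4]
  2-simplices (4): [1,2,3], [1,2,4], [1,3,4], [2,3,4]
  3-simplices (1): [1,2,3,4]

giving chain groups C_0 ≅ Z^4, C_1 ≅ Z^6, C_2 ≅ Z^4, C_3 ≅ Z^1.

∂_1: C_1 → C_0 maps an edge to its endpoints' difference, ∂[p,q] = q − p. For instance
  ∂[3,4] = [4] − [3].
As a 4×6 matrix over Z this has rank 3, with invariant factors (1,1,1).

Boundary ∂_2: C_2 → C_1 acts by ∂[p,q,r] = [q,r] − [p,r] + [p,q]. For instance
  ∂[2,3,4] = [3,4] − [2,4] + [2,3],
  ∂[1,3,4] = [3,4] − [1,4] + [1,3].
The resulting 6×4 matrix has rank 3, and its Smith normal form has invariant factors (1,1,1).

Boundary ∂_3: C_3 → C_2 sends each 3-simplex σ to the alternating sum Σ_i (−1)^i (σ with its i-th vertex removed). For instance
  ∂[1,2,3,4] = [2,3,4] − [1,3,4] + [1,2,4] − [1,2,3].
This gives a 4×1 integer matrix of rank 1; reducing to Smith normal form yields diagonal entries (1).

From H_k ≅ ker(∂_k) / im(∂_{k+1}) we obtain:

  H_1: rank ker ∂_1 − rank ∂_2 = (6 − 3) − 3 = 0, and the invariant factors of ∂_2 are all 1, so H_1 ≅ 0.

H_1 = 0.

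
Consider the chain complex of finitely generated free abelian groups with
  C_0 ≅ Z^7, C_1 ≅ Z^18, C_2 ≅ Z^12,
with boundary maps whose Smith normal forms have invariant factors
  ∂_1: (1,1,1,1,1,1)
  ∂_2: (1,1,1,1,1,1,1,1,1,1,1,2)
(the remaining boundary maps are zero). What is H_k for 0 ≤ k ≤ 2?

H_0 ≅ Z,  H_1 ≅ Z/2,  H_2 = 0.

H_0: b_0 = 7 − 0 − 6 = 1; torsion from ∂_1 factors > 1: none. So H_0 ≅ Z.
H_1: b_1 = 18 − 6 − 12 = 0; torsion from ∂_2 factors > 1: [2]. So H_1 ≅ Z/2.
H_2: b_2 = 12 − 12 − 0 = 0; torsion from ∂_3 factors > 1: none. So H_2 ≅ 0.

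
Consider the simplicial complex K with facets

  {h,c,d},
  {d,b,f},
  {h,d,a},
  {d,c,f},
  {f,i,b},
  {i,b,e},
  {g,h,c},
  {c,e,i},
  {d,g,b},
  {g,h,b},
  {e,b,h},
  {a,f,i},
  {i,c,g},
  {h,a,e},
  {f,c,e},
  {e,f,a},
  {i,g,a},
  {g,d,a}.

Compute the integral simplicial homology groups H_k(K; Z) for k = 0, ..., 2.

H_0 = Z,  H_1 = Z ⊕ Z/2,  H_2 = 0.

Fix the vertex order a < b < c < d < e < f < g < h < i and write every simplex with vertices in increasing order. Then dim K = 2 and the simplices of K are:

  0-simplices (9): a, b, c, d, e, f, g, h, i
  1-simplices (27): ad, ae, af, ag, ah, ai, bd, be, bf, bg, bh, bi, cd, ce, cf, cg, ch, ci, df, dg, dh, ef, eh, ei, fi, gh, gi
  2-simplices (18): adg, adh, aef, aeh, afi, agi, bdf, bdg, beh, bei, bfi, bgh, cdf, cdh, cef, cei, cgh, cgi

so the chain groups are C_0 ≅ Z^9, C_1 ≅ Z^27, C_2 ≅ Z^18.

Boundary ∂_1: C_1 → C_0 maps an edge to its endpoints' difference, ∂[p,q] = q − p.
The 9×27 boundary matrix has rank 8 and Smith normal form diag(1,1,1,1,1,1,1,1).

Boundary ∂_2: C_2 → C_1 acts by ∂[p,q,r] = [q,r] − [p,r] + [p,q]. For instance
  ∂bgh = gh − bh + bg,
  ∂bfi = fi − bi + bf.
This gives a 27×18 integer matrix of rank 18; reducing to Smith normal form yields diagonal entries (1,1,1,1,1,1,1,1,1,1,1,1,1,1,1,1,1,2).

Reading off H_k = ker ∂_k / im ∂_{k+1}:

  H_0: rank C_0 − rank ∂_1 = 9 − 8 = 1, and the invariant factors of ∂_1 are all 1, so H_0 = Z.
  H_1: rank ker ∂_1 − rank ∂_2 = (27 − 8) − 18 = 1, and ∂_2 has invariant factor 2 > 1, so H_1 = Z ⊕ Z/2.
  H_2: rank ker ∂_2 − rank ∂_3 = (18 − 18) − 0 = 0, and there is no ∂_3, so H_2 = 0.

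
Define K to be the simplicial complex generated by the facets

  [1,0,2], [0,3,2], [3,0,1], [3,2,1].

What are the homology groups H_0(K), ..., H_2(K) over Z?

Fix the vertex order 0 < 1 < 2 < 3 and write every simplex with vertices in increasing order. Then dim K = 2 and the simplices of K are:

  0-simplices (4): [0], [1], [2], [3]
  1-simplices (6): [0,1], [0,2], [0,3], [1,2], [1,3], [2,3]
  2-simplices (4): [0,1,2], [0,1,3], [0,2,3], [1,2,3]

giving chain groups C_0 ≅ Z^4, C_1 ≅ Z^6, C_2 ≅ Z^4.

∂_1: C_1 → C_0 is given by ∂[p,q] = [q] − [p]. For instance
  ∂[0,2] = [2] − [0].
The resulting 4×6 matrix has rank 3, and its Smith normal form has invariant factors (1,1,1).

Boundary ∂_2: C_2 → C_1 acts by ∂[p,q,r] = [q,r] − [p,r] + [p,q]. For instance
  ∂[0,2,3] = [2,3] − [0,3] + [0,2],
  ∂[0,1,3] = [1,3] − [0,3] + [0,1].
This gives a 6×4 integer matrix of rank 3; reducing to Smith normal form yields diagonal entries (1,1,1).

Computing H_k = (kernel of ∂_k) / (image of ∂_{k+1}):

  H_0: rank C_0 − rank ∂_1 = 4 − 3 = 1, and the invariant factors of ∂_1 are all 1, so H_0 ≅ Z.
  H_1: rank ker ∂_1 − rank ∂_2 = (6 − 3) − 3 = 0, and the invariant factors of ∂_2 are all 1, so H_1 ≅ 0.
  H_2: rank ker ∂_2 − rank ∂_3 = (4 − 3) − 0 = 1, and there is no ∂_3, so H_2 ≅ Z.

H_0 = Z,  H_1 = 0,  H_2 = Z.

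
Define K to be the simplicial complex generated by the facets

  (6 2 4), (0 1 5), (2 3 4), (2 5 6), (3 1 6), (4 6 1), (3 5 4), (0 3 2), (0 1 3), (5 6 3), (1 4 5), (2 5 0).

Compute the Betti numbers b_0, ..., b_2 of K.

K has 7 vertices, 18 edges, 12 triangles.
rank ∂_0 = 0, rank ∂_1 = 6 ⇒ b_0 = 7 − 0 − 6 = 1; all invariant factors of ∂_1 are 1 so no torsion. So H_0 ≅ Z.
rank ∂_1 = 6, rank ∂_2 = 12 ⇒ b_1 = 18 − 6 − 12 = 0; ∂_2 has invariant factor(s) [2] giving torsion. So H_1 ≅ Z/2.
rank ∂_2 = 12, rank ∂_3 = 0 ⇒ b_2 = 12 − 12 − 0 = 0. So H_2 ≅ 0.

b_0 = 1, b_1 = 0, b_2 = 0.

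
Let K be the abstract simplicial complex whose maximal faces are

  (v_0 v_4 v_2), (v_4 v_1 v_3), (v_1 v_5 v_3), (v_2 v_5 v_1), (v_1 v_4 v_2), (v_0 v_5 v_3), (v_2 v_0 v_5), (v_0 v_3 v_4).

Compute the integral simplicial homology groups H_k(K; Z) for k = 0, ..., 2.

H_0 ≅ Z,  H_1 = 0,  H_2 ≅ Z.

Fix the vertex order v_0 < v_1 < v_2 < v_3 < v_4 < v_5 and write every simplex with vertices in increasing order. Then dim K = 2 and the simplices of K are:

  0-simplices (6): [v_0], [v_1], [v_2], [v_3], [v_4], [v_5]
  1-simplices (12): [v_0,v_2], [v_0,v_3], [v_0,v_4], [v_0,v_5], [v_1,v_2], [v_1,v_3], [v_1,v_4], [v_1,v_5], [v_2,v_4], [v_2,v_5], [v_3,v_4], [v_3,v_5]
  2-simplices (8): [v_0,v_2,v_4], [v_0,v_2,v_5], [v_0,v_3,v_4], [v_0,v_3,v_5], [v_1,v_2,v_4], [v_1,v_2,v_5], [v_1,v_3,v_4], [v_1,v_3,v_5]

so the chain groups are C_0 ≅ Z^6, C_1 ≅ Z^12, C_2 ≅ Z^8.

Boundary ∂_1: C_1 → C_0 is given by ∂[p,q] = [q] − [p]. For instance
  ∂[v_0,v_2] = [v_2] − [v_0].
The resulting 6×12 matrix has rank 5, and its Smith normal form has invariant factors (1,1,1,1,1).

The boundary map ∂_2: C_2 → C_1 acts by ∂[p,q,r] = [q,r] − [p,r] + [p,q]. For instance
  ∂[v_1,v_2,v_5] = [v_2,v_5] − [v_1,v_5] + [v_1,v_2],
  ∂[v_0,v_3,v_5] = [v_3,v_5] − [v_0,v_5] + [v_0,v_3].
As a 12×8 matrix over Z this has rank 7, with invariant factors (1,1,1,1,1,1,1).

Now H_k = ker ∂_k / im ∂_{k+1}, so:

  H_0: rank C_0 − rank ∂_1 = 6 − 5 = 1, and the invariant factors of ∂_1 are all 1, so H_0 = Z.
  H_1: rank ker ∂_1 − rank ∂_2 = (12 − 5) − 7 = 0, and the invariant factors of ∂_2 are all 1, so H_1 = 0.
  H_2: rank ker ∂_2 − rank ∂_3 = (8 − 7) − 0 = 1, and there is no ∂_3, so H_2 = Z.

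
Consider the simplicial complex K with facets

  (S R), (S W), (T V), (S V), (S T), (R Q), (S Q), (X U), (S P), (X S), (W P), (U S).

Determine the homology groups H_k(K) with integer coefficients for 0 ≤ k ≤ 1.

H_0 = Z,  H_1 = Z^4.

Fix the vertex order P < Q < R < S < T < U < V < W < X and write every simplex with vertices in increasing order. Then dim K = 1 and the simplices of K are:

  0-simplices (9): P, Q, R, S, T, U, V, W, X
  1-simplices (12): PS, PW, QR, QS, RS, ST, SU, SV, SW, SX, TV, UX

so the chain groups are C_0 ≅ Z^9, C_1 ≅ Z^12.

The boundary map ∂_1: C_1 → C_0 maps an edge to its endpoints' difference, ∂[p,q] = q − p. For instance
  ∂QS = S − Q.
The resulting 9×12 matrix has rank 8, and its Smith normal form has invariant factors (1,1,1,1,1,1,1,1).

Computing H_k = (kernel of ∂_k) / (image of ∂_{k+1}):

  H_0: rank C_0 − rank ∂_1 = 9 − 8 = 1, and the invariant factors of ∂_1 are all 1, so H_0 = Z.
  H_1: rank ker ∂_1 − rank ∂_2 = (12 − 8) − 0 = 4, and there is no ∂_2, so H_1 = Z^4.

As a check, the Euler characteristic is 9 − 12 = -3, which agrees with 1 − 4 = -3.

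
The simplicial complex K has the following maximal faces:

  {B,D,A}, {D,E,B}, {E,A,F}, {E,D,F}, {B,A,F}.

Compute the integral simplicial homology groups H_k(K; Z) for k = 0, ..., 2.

H_0 = Z,  H_1 = Z,  H_2 = 0.

Fix the vertex order A < B < D < E < F and write every simplex with vertices in increasing order. Then dim K = 2 and the simplices of K are:

  0-simplices (5): A, B, D, E, F
  1-simplices (10): AB, AD, AE, AF, BD, BE, BF, DE, DF, EF
  2-simplices (5): ABD, ABF, AEF, BDE, DEF

Hence C_0 ≅ Z^5, C_1 ≅ Z^10, C_2 ≅ Z^5.

The boundary map ∂_1: C_1 → C_0 maps an edge to its endpoints' difference, ∂[p,q] = q − p.
This gives a 5×10 integer matrix of rank 4; reducing to Smith normal form yields diagonal entries (1,1,1,1).

∂_2: C_2 → C_1 acts by ∂[p,q,r] = [q,r] − [p,r] + [p,q]. For instance
  ∂DEF = EF − DF + DE,
  ∂AEF = EF − AF + AE.
As a 10×5 matrix over Z this has rank 5, with invariant factors (1,1,1,1,1).

Now H_k = ker ∂_k / im ∂_{k+1}, so:

  H_0: rank C_0 − rank ∂_1 = 5 − 4 = 1, and the invariant factors of ∂_1 are all 1, so H_0 ≅ Z.
  H_1: rank ker ∂_1 − rank ∂_2 = (10 − 4) − 5 = 1, and the invariant factors of ∂_2 are all 1, so H_1 ≅ Z.
  H_2: rank ker ∂_2 − rank ∂_3 = (5 − 5) − 0 = 0, and there is no ∂_3, so H_2 ≅ 0.

As a check, the Euler characteristic is 5 − 10 + 5 = 0, which agrees with 1 − 1 + 0 = 0.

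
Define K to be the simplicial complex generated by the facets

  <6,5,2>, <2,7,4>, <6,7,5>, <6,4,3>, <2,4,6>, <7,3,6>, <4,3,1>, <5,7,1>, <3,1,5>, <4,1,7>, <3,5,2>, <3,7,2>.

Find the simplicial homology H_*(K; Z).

H_0 = Z,  H_1 = Z/2,  H_2 = 0.

K has 7 vertices, 18 edges, 12 triangles.
rank ∂_0 = 0, rank ∂_1 = 6 ⇒ b_0 = 7 − 0 − 6 = 1; all invariant factors of ∂_1 are 1 so no torsion. So H_0 ≅ Z.
rank ∂_1 = 6, rank ∂_2 = 12 ⇒ b_1 = 18 − 6 − 12 = 0; ∂_2 has invariant factor(s) [2] giving torsion. So H_1 ≅ Z/2.
rank ∂_2 = 12, rank ∂_3 = 0 ⇒ b_2 = 12 − 12 − 0 = 0. So H_2 ≅ 0.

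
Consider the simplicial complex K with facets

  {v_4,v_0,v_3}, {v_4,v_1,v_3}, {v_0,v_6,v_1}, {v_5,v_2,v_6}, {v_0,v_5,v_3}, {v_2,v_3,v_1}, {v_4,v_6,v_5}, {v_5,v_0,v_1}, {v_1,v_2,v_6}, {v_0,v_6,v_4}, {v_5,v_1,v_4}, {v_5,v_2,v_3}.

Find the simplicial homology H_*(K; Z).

Fix the vertex order v_0 < v_1 < v_2 < v_3 < v_4 < v_5 < v_6 and write every simplex with vertices in increasing order. Then dim K = 2 and the simplices of K are:

  0-simplices (7): [v_0], [v_1], [v_2], [v_3], [v_4], [v_5], [v_6]
  1-simplices (18): (18 of them)
  2-simplices (12): (12 of them)

Hence C_0 ≅ Z^7, C_1 ≅ Z^18, C_2 ≅ Z^12.

The boundary map ∂_1: C_1 → C_0 sends each edge [p,q] (with p < q) to q − p.
The 7×18 boundary matrix has rank 6 and Smith normal form diag(1,1,1,1,1,1).

The boundary map ∂_2: C_2 → C_1 maps a triangle to the signed sum of its edges. For instance
  ∂[v_1,v_4,v_5] = [v_4,v_5] − [v_1,v_5] + [v_1,v_4],
  ∂[v_1,v_2,v_6] = [v_2,v_6] − [v_1,v_6] + [v_1,v_2].
The 18×12 boundary matrix has rank 12 and Smith normal form diag(1,1,1,1,1,1,1,1,1,1,1,2).

Now H_k = ker ∂_k / im ∂_{k+1}, so:

  H_0: rank C_0 − rank ∂_1 = 7 − 6 = 1, and the invariant factors of ∂_1 are all 1, so H_0 ≅ Z.
  H_1: rank ker ∂_1 − rank ∂_2 = (18 − 6) − 12 = 0, and ∂_2 has invariant factor 2 > 1, so H_1 ≅ Z/2.
  H_2: rank ker ∂_2 − rank ∂_3 = (12 − 12) − 0 = 0, and there is no ∂_3, so H_2 ≅ 0.

H_0 ≅ Z,  H_1 ≅ Z/2,  H_2 = 0.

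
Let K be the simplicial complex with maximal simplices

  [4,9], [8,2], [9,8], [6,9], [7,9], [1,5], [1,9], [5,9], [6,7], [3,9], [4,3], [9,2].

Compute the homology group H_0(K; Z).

Fix the vertex order 1 < 2 < 3 < 4 < 5 < 6 < 7 < 8 < 9 and write every simplex with vertices in increasing order. Then dim K = 1 and the simplices of K are:

  0-simplices (9): [1], [2], [3], [4], [5], [6], [7], [8], [9]
  1-simplices (12): [1,5], [1,9], [2,8], [2,9], [3,4], [3,9], [4,9], [5,9], [6,7], [6,9], [7,9], [8,9]

giving chain groups C_0 ≅ Z^9, C_1 ≅ Z^12.

The boundary map ∂_1: C_1 → C_0 is given by ∂[p,q] = [q] − [p].
The resulting 9×12 matrix has rank 8, and its Smith normal form has invariant factors (1,1,1,1,1,1,1,1).

Computing H_k = (kernel of ∂_k) / (image of ∂_{k+1}):

  H_0: rank C_0 − rank ∂_1 = 9 − 8 = 1, and the invariant factors of ∂_1 are all 1, so H_0 ≅ Z.

(K is a triangulation of a wedge of 4 circles.)

H_0 ≅ Z.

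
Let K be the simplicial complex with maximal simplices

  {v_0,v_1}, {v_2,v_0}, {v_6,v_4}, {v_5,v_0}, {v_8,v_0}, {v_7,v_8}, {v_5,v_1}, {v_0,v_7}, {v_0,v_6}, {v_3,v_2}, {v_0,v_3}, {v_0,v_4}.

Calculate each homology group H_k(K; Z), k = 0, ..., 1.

H_0 = Z,  H_1 = Z^4.

We work with the vertex ordering v_0 < v_1 < v_2 < v_3 < v_4 < v_5 < v_6 < v_7 < v_8. The simplices of K, each written with vertices in increasing order, are:

  0-simplices (9): [v_0], [v_1], [v_2], [v_3], [v_4], [v_5], [v_6], [v_7], [v_8]
  1-simplices (12): [v_0,v_1], [v_0,v_2], [v_0,v_3], [v_0,v_4], [v_0,v_5], [v_0,v_6], [v_0,v_7], [v_0,v_8], [v_1,v_5], [v_2,v_3], [v_4,v_6], [v_7,v_8]

giving chain groups C_0 ≅ Z^9, C_1 ≅ Z^12.

The boundary map ∂_1: C_1 → C_0 maps an edge to its endpoints' difference, ∂[p,q] = q − p.
The resulting 9×12 matrix has rank 8, and its Smith normal form has invariant factors (1,1,1,1,1,1,1,1).

Computing H_k = (kernel of ∂_k) / (image of ∂_{k+1}):

  H_0: rank C_0 − rank ∂_1 = 9 − 8 = 1, and the invariant factors of ∂_1 are all 1, so H_0 ≅ Z.
  H_1: rank ker ∂_1 − rank ∂_2 = (12 − 8) − 0 = 4, and there is no ∂_2, so H_1 ≅ Z^4.

(K is a triangulation of a wedge of 4 circles.)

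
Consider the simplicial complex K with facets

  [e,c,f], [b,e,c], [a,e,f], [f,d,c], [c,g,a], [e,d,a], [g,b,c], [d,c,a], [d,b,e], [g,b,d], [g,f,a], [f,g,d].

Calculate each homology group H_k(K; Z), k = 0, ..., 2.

We work with the vertex ordering a < b < c < d < e < f < g. The simplices of K, each written with vertices in increasing order, are:

  0-simplices (7): a, b, c, d, e, f, g
  1-simplices (18): ac, ad, ae, af, ag, bc, bd, be, bg, cd, ce, cf, cg, de, df, dg, ef, fg
  2-simplices (12): acd, acg, ade, aef, afg, bce, bcg, bde, bdg, cdf, cef, dfg

Hence C_0 ≅ Z^7, C_1 ≅ Z^18, C_2 ≅ Z^12.

The boundary map ∂_1: C_1 → C_0 is given by ∂[p,q] = [q] − [p].
This gives a 7×18 integer matrix of rank 6; reducing to Smith normal form yields diagonal entries (1,1,1,1,1,1).

Boundary ∂_2: C_2 → C_1 maps a triangle to the signed sum of its edges. For instance
  ∂acd = cd − ad + ac,
  ∂cef = ef − cf + ce.
The resulting 18×12 matrix has rank 12, and its Smith normal form has invariant factors (1,1,1,1,1,1,1,1,1,1,1,2).

From H_k ≅ ker(∂_k) / im(∂_{k+1}) we obtain:

  H_0: rank C_0 − rank ∂_1 = 7 − 6 = 1, and the invariant factors of ∂_1 are all 1, so H_0 = Z.
  H_1: rank ker ∂_1 − rank ∂_2 = (18 − 6) − 12 = 0, and ∂_2 has invariant factor 2 > 1, so H_1 = Z/2Z.
  H_2: rank ker ∂_2 − rank ∂_3 = (12 − 12) − 0 = 0, and there is no ∂_3, so H_2 = 0.

H_0 = Z,  H_1 = Z/2Z,  H_2 = 0.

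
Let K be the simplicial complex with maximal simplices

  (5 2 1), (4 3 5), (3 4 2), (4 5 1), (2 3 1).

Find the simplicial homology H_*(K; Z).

Fix the vertex order 1 < 2 < 3 < 4 < 5 and write every simplex with vertices in increasing order. Then dim K = 2 and the simplices of K are:

  0-simplices (5): [1], [2], [3], [4], [5]
  1-simplices (10): [1,2], [1,3], [1,4], [1,5], [2,3], [2,4], [2,5], [3,4], [3,5], [4,5]
  2-simplices (5): [1,2,3], [1,2,5], [1,4,5], [2,3,4], [3,4,5]

Hence C_0 ≅ Z^5, C_1 ≅ Z^10, C_2 ≅ Z^5.

The boundary map ∂_1: C_1 → C_0 is given by ∂[p,q] = [q] − [p].
This gives a 5×10 integer matrix of rank 4; reducing to Smith normal form yields diagonal entries (1,1,1,1).

The boundary map ∂_2: C_2 → C_1 acts by ∂[p,q,r] = [q,r] − [p,r] + [p,q]. For instance
  ∂[3,4,5] = [4,5] − [3,5] + [3,4],
  ∂[1,2,3] = [2,3] − [1,3] + [1,2].
The 10×5 boundary matrix has rank 5 and Smith normal form diag(1,1,1,1,1).

Now H_k = ker ∂_k / im ∂_{k+1}, so:

  H_0: rank C_0 − rank ∂_1 = 5 − 4 = 1, and the invariant factors of ∂_1 are all 1, so H_0 ≅ Z.
  H_1: rank ker ∂_1 − rank ∂_2 = (10 − 4) − 5 = 1, and the invariant factors of ∂_2 are all 1, so H_1 ≅ Z.
  H_2: rank ker ∂_2 − rank ∂_3 = (5 − 5) − 0 = 0, and there is no ∂_3, so H_2 ≅ 0.

H_0 ≅ Z,  H_1 ≅ Z,  H_2 = 0.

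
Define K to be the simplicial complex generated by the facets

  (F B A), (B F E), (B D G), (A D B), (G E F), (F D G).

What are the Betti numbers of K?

K has 6 vertices, 12 edges, 6 triangles.
rank ∂_0 = 0, rank ∂_1 = 5 ⇒ b_0 = 6 − 0 − 5 = 1; all invariant factors of ∂_1 are 1 so no torsion. So H_0 = Z.
rank ∂_1 = 5, rank ∂_2 = 6 ⇒ b_1 = 12 − 5 − 6 = 1; all invariant factors of ∂_2 are 1 so no torsion. So H_1 = Z.
rank ∂_2 = 6, rank ∂_3 = 0 ⇒ b_2 = 6 − 6 − 0 = 0. So H_2 = 0.

b_0 = 1, b_1 = 1, b_2 = 0.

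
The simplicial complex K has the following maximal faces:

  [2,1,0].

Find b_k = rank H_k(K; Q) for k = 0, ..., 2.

Take the total order 0 < 1 < 2 on the vertex set. Then K (dimension 2) consists of the simplices:

  0-simplices (3): [0], [1], [2]
  1-simplices (3): [0,1], [0,2], [1,2]
  2-simplices (1): [0,1,2]

giving chain groups C_0 ≅ Z^3, C_1 ≅ Z^3, C_2 ≅ Z^1.

The boundary map ∂_1: C_1 → C_0 sends each edge [p,q] (with p < q) to q − p. For instance
  ∂[0,1] = [1] − [0].
The resulting 3×3 matrix has rank 2, and its Smith normal form has invariant factors (1,1).

The boundary map ∂_2: C_2 → C_1 maps a triangle to the signed sum of its edges. For instance
  ∂[0,1,2] = [1,2] − [0,2] + [0,1].
The 3×1 boundary matrix has rank 1 and Smith normal form diag(1).

Computing H_k = (kernel of ∂_k) / (image of ∂_{k+1}):

  H_0: rank C_0 − rank ∂_1 = 3 − 2 = 1, and the invariant factors of ∂_1 are all 1, so H_0 ≅ Z.
  H_1: rank ker ∂_1 − rank ∂_2 = (3 − 2) − 1 = 0, and the invariant factors of ∂_2 are all 1, so H_1 ≅ 0.
  H_2: rank ker ∂_2 − rank ∂_3 = (1 − 1) − 0 = 0, and there is no ∂_3, so H_2 ≅ 0.

Hence the Betti numbers are b_0 = 1, b_1 = 0, b_2 = 0.

b_0 = 1, b_1 = 0, b_2 = 0.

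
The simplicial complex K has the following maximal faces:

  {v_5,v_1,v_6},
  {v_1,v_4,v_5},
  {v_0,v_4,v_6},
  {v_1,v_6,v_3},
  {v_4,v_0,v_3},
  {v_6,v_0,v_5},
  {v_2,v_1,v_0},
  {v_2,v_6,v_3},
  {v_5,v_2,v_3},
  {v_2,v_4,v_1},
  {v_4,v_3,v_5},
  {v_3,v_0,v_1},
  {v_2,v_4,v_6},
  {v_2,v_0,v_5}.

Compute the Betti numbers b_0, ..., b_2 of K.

b_0 = 1, b_1 = 2, b_2 = 1.

K has 7 vertices, 21 edges, 14 triangles.
rank ∂_0 = 0, rank ∂_1 = 6 ⇒ b_0 = 7 − 0 − 6 = 1; all invariant factors of ∂_1 are 1 so no torsion. So H_0 ≅ Z.
rank ∂_1 = 6, rank ∂_2 = 13 ⇒ b_1 = 21 − 6 − 13 = 2; all invariant factors of ∂_2 are 1 so no torsion. So H_1 ≅ Z^2.
rank ∂_2 = 13, rank ∂_3 = 0 ⇒ b_2 = 14 − 13 − 0 = 1. So H_2 ≅ Z.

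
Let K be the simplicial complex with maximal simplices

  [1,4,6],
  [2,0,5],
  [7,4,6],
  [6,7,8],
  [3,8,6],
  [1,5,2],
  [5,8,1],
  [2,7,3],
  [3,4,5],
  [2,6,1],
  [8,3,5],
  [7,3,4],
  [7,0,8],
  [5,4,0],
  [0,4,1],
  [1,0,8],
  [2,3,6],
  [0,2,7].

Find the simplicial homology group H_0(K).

H_0 = Z.

Take the total order 0 < 1 < 2 < 3 < 4 < 5 < 6 < 7 < 8 on the vertex set. Then K (dimension 2) consists of the simplices:

  0-simplices (9): [0], [1], [2], [3], [4], [5], [6], [7], [8]
  1-simplices (27): (27 of them)
  2-simplices (18): [0,1,4], [0,1,8], [0,2,5], [0,2,7], [0,4,5], [0,7,8], [1,2,5], [1,2,6], [1,4,6], [1,5,8], [2,3,6], [2,3,7], [3,4,5], [3,4,7], [3,5,8], [3,6,8], [4,6,7], [6,7,8]

giving chain groups C_0 ≅ Z^9, C_1 ≅ Z^27, C_2 ≅ Z^18.

∂_1: C_1 → C_0 is given by ∂[p,q] = [q] − [p].
The 9×27 boundary matrix has rank 8 and Smith normal form diag(1,1,1,1,1,1,1,1).

∂_2: C_2 → C_1 acts by ∂[p,q,r] = [q,r] − [p,r] + [p,q]. For instance
  ∂[0,7,8] = [7,8] − [0,8] + [0,7],
  ∂[1,2,5] = [2,5] − [1,5] + [1,2].
This gives a 27×18 integer matrix of rank 18; reducing to Smith normal form yields diagonal entries (1,1,1,1,1,1,1,1,1,1,1,1,1,1,1,1,1,2).

Computing H_k = (kernel of ∂_k) / (image of ∂_{k+1}):

  H_0: rank C_0 − rank ∂_1 = 9 − 8 = 1, and the invariant factors of ∂_1 are all 1, so H_0 = Z.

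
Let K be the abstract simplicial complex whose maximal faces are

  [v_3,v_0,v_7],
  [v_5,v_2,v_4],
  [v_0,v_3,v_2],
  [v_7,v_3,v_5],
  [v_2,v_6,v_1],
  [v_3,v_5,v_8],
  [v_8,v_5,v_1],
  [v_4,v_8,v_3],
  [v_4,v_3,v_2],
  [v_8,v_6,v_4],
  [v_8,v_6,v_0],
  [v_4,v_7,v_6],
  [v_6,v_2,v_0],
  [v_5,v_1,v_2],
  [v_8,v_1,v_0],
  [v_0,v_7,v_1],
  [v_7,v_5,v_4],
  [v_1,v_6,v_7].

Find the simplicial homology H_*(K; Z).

We work with the vertex ordering v_0 < v_1 < v_2 < v_3 < v_4 < v_5 < v_6 < v_7 < v_8. The simplices of K, each written with vertices in increasing order, are:

  0-simplices (9): [v_0], [v_1], [v_2], [v_3], [v_4], [v_5], [v_6], [v_7], [v_8]
  1-simplices (27): (27 of them)
  2-simplices (18): (18 of them)

so the chain groups are C_0 ≅ Z^9, C_1 ≅ Z^27, C_2 ≅ Z^18.

The boundary map ∂_1: C_1 → C_0 maps an edge to its endpoints' difference, ∂[p,q] = q − p. For instance
  ∂[v_3,v_5] = [v_5] − [v_3].
The 9×27 boundary matrix has rank 8 and Smith normal form diag(1,1,1,1,1,1,1,1).

The boundary map ∂_2: C_2 → C_1 sends each 2-simplex [p,q,r] to [q,r] − [p,r] + [p,q]. For instance
  ∂[v_4,v_6,v_7] = [v_6,v_7] − [v_4,v_7] + [v_4,v_6],
  ∂[v_3,v_5,v_8] = [v_5,v_8] − [v_3,v_8] + [v_3,v_5].
The resulting 27×18 matrix has rank 18, and its Smith normal form has invariant factors (1,1,1,1,1,1,1,1,1,1,1,1,1,1,1,1,1,2).

From H_k ≅ ker(∂_k) / im(∂_{k+1}) we obtain:

  H_0: rank C_0 − rank ∂_1 = 9 − 8 = 1, and the invariant factors of ∂_1 are all 1, so H_0 = Z.
  H_1: rank ker ∂_1 − rank ∂_2 = (27 − 8) − 18 = 1, and ∂_2 has invariant factor 2 > 1, so H_1 = Z ⊕ Z/2Z.
  H_2: rank ker ∂_2 − rank ∂_3 = (18 − 18) − 0 = 0, and there is no ∂_3, so H_2 = 0.

H_0 ≅ Z,  H_1 ≅ Z ⊕ Z/2Z,  H_2 = 0.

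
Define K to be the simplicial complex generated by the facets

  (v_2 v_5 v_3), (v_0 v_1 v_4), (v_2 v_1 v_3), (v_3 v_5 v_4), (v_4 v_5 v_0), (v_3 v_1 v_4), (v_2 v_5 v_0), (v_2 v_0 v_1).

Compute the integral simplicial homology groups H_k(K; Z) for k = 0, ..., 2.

Take the total order v_0 < v_1 < v_2 < v_3 < v_4 < v_5 on the vertex set. Then K (dimension 2) consists of the simplices:

  0-simplices (6): [v_0], [v_1], [v_2], [v_3], [v_4], [v_5]
  1-simplices (12): [v_0,v_1], [v_0,v_2], [v_0,v_4], [v_0,v_5], [v_1,v_2], [v_1,v_3], [v_1,v_4], [v_2,v_3], [v_2,v_5], [v_3,v_4], [v_3,v_5], [v_4,v_5]
  2-simplices (8): [v_0,v_1,v_2], [v_0,v_1,v_4], [v_0,v_2,v_5], [v_0,v_4,v_5], [v_1,v_2,v_3], [v_1,v_3,v_4], [v_2,v_3,v_5], [v_3,v_4,v_5]

Hence C_0 ≅ Z^6, C_1 ≅ Z^12, C_2 ≅ Z^8.

Boundary ∂_1: C_1 → C_0 is given by ∂[p,q] = [q] − [p].
As a 6×12 matrix over Z this has rank 5, with invariant factors (1,1,1,1,1).

Boundary ∂_2: C_2 → C_1 acts by ∂[p,q,r] = [q,r] − [p,r] + [p,q]. For instance
  ∂[v_3,v_4,v_5] = [v_4,v_5] − [v_3,v_5] + [v_3,v_4],
  ∂[v_1,v_3,v_4] = [v_3,v_4] − [v_1,v_4] + [v_1,v_3].
The resulting 12×8 matrix has rank 7, and its Smith normal form has invariant factors (1,1,1,1,1,1,1).

Reading off H_k = ker ∂_k / im ∂_{k+1}:

  H_0: rank C_0 − rank ∂_1 = 6 − 5 = 1, and the invariant factors of ∂_1 are all 1, so H_0 = Z.
  H_1: rank ker ∂_1 − rank ∂_2 = (12 − 5) − 7 = 0, and the invariant factors of ∂_2 are all 1, so H_1 = 0.
  H_2: rank ker ∂_2 − rank ∂_3 = (8 − 7) − 0 = 1, and there is no ∂_3, so H_2 = Z.

H_0 ≅ Z,  H_1 = 0,  H_2 ≅ Z.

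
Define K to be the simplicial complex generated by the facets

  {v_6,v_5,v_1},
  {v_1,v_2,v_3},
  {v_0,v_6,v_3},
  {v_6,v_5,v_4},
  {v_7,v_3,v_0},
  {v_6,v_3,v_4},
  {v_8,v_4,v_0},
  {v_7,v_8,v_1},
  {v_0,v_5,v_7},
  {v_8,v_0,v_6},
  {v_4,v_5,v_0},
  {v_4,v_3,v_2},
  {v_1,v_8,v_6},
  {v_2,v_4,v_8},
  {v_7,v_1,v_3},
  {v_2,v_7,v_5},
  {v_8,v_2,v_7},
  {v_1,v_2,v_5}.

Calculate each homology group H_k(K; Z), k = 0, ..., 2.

H_0 = Z,  H_1 = Z ⊕ Z_2,  H_2 = 0.

We work with the vertex ordering v_0 < v_1 < v_2 < v_3 < v_4 < v_5 < v_6 < v_7 < v_8. The simplices of K, each written with vertices in increasing order, are:

  0-simplices (9): [v_0], [v_1], [v_2], [v_3], [v_4], [v_5], [v_6], [v_7], [v_8]
  1-simplices (27): (27 of them)
  2-simplices (18): (18 of them)

giving chain groups C_0 ≅ Z^9, C_1 ≅ Z^27, C_2 ≅ Z^18.

The boundary map ∂_1: C_1 → C_0 is given by ∂[p,q] = [q] − [p].
The resulting 9×27 matrix has rank 8, and its Smith normal form has invariant factors (1,1,1,1,1,1,1,1).

∂_2: C_2 → C_1 maps a triangle to the signed sum of its edges. For instance
  ∂[v_0,v_6,v_8] = [v_6,v_8] − [v_0,v_8] + [v_0,v_6],
  ∂[v_1,v_5,v_6] = [v_5,v_6] − [v_1,v_6] + [v_1,v_5].
As a 27×18 matrix over Z this has rank 18, with invariant factors (1,1,1,1,1,1,1,1,1,1,1,1,1,1,1,1,1,2).

From H_k ≅ ker(∂_k) / im(∂_{k+1}) we obtain:

  H_0: rank C_0 − rank ∂_1 = 9 − 8 = 1, and the invariant factors of ∂_1 are all 1, so H_0 = Z.
  H_1: rank ker ∂_1 − rank ∂_2 = (27 − 8) − 18 = 1, and ∂_2 has invariant factor 2 > 1, so H_1 = Z ⊕ Z_2.
  H_2: rank ker ∂_2 − rank ∂_3 = (18 − 18) − 0 = 0, and there is no ∂_3, so H_2 = 0.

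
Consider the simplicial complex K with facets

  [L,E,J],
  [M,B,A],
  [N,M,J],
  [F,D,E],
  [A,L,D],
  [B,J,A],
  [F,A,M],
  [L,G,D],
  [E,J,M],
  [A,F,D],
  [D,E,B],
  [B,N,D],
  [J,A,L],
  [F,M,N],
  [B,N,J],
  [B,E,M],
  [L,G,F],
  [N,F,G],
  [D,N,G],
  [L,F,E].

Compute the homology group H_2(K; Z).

H_2 = 0.

K has 10 vertices, 30 edges, 20 triangles.
rank ∂_2 = 20, rank ∂_3 = 0 ⇒ b_2 = 20 − 20 − 0 = 0. So H_2 ≅ 0.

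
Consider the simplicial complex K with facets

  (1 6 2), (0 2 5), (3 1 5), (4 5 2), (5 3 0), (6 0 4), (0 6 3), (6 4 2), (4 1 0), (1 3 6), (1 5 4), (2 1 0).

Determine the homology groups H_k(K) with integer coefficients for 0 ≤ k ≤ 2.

H_0 = Z,  H_1 = Z/2Z,  H_2 = 0.

Order the vertices as 0 < 1 < 2 < 3 < 4 < 5 < 6. Listing each simplex with vertices in this order, K has dimension 2 with simplices:

  0-simplices (7): [0], [1], [2], [3], [4], [5], [6]
  1-simplices (18): [0,1], [0,2], [0,3], [0,4], [0,5], [0,6], [1,2], [1,3], [1,4], [1,5], [1,6], [2,4], [2,5], [2,6], [3,5], [3,6], [4,5], [4,6]
  2-simplices (12): [0,1,2], [0,1,4], [0,2,5], [0,3,5], [0,3,6], [0,4,6], [1,2,6], [1,3,5], [1,3,6], [1,4,5], [2,4,5], [2,4,6]

so the chain groups are C_0 ≅ Z^7, C_1 ≅ Z^18, C_2 ≅ Z^12.

∂_1: C_1 → C_0 maps an edge to its endpoints' difference, ∂[p,q] = q − p. For instance
  ∂[0,6] = [6] − [0].
The 7×18 boundary matrix has rank 6 and Smith normal form diag(1,1,1,1,1,1).

∂_2: C_2 → C_1 maps a triangle to the signed sum of its edges. For instance
  ∂[0,1,2] = [1,2] − [0,2] + [0,1],
  ∂[1,3,5] = [3,5] − [1,5] + [1,3].
As a 18×12 matrix over Z this has rank 12, with invariant factors (1,1,1,1,1,1,1,1,1,1,1,2).

Computing H_k = (kernel of ∂_k) / (image of ∂_{k+1}):

  H_0: rank C_0 − rank ∂_1 = 7 − 6 = 1, and the invariant factors of ∂_1 are all 1, so H_0 = Z.
  H_1: rank ker ∂_1 − rank ∂_2 = (18 − 6) − 12 = 0, and ∂_2 has invariant factor 2 > 1, so H_1 = Z/2Z.
  H_2: rank ker ∂_2 − rank ∂_3 = (12 − 12) − 0 = 0, and there is no ∂_3, so H_2 = 0.

(K is a triangulation of the real projective plane RP^2.)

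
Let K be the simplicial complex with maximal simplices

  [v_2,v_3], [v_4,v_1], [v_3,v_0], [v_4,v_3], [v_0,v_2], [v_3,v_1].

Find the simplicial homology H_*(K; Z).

H_0 ≅ Z,  H_1 ≅ Z^2.

We work with the vertex ordering v_0 < v_1 < v_2 < v_3 < v_4. The simplices of K, each written with vertices in increasing order, are:

  0-simplices (5): [v_0], [v_1], [v_2], [v_3], [v_4]
  1-simplices (6): [v_0,v_2], [v_0,v_3], [v_1,v_3], [v_1,v_4], [v_2,v_3], [v_3,v_4]

Hence C_0 ≅ Z^5, C_1 ≅ Z^6.

The boundary map ∂_1: C_1 → C_0 sends each edge [p,q] (with p < q) to q − p.
The resulting 5×6 matrix has rank 4, and its Smith normal form has invariant factors (1,1,1,1).

Computing H_k = (kernel of ∂_k) / (image of ∂_{k+1}):

  H_0: rank C_0 − rank ∂_1 = 5 − 4 = 1, and the invariant factors of ∂_1 are all 1, so H_0 ≅ Z.
  H_1: rank ker ∂_1 − rank ∂_2 = (6 − 4) − 0 = 2, and there is no ∂_2, so H_1 ≅ Z^2.

As a check, the Euler characteristic is 5 − 6 = -1, which agrees with 1 − 2 = -1.
(K is a triangulation of a wedge of 2 circles.)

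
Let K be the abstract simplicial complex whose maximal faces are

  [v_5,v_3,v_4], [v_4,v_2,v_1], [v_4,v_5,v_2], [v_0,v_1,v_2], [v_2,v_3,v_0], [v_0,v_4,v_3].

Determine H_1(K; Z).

We work with the vertex ordering v_0 < v_1 < v_2 < v_3 < v_4 < v_5. The simplices of K, each written with vertices in increasing order, are:

  0-simplices (6): [v_0], [v_1], [v_2], [v_3], [v_4], [v_5]
  1-simplices (12): [v_0,v_1], [v_0,v_2], [v_0,v_3], [v_0,v_4], [v_1,v_2], [v_1,v_4], [v_2,v_3], [v_2,v_4], [v_2,v_5], [v_3,v_4], [v_3,v_5], [v_4,v_5]
  2-simplices (6): [v_0,v_1,v_2], [v_0,v_2,v_3], [v_0,v_3,v_4], [v_1,v_2,v_4], [v_2,v_4,v_5], [v_3,v_4,v_5]

Hence C_0 ≅ Z^6, C_1 ≅ Z^12, C_2 ≅ Z^6.

Boundary ∂_1: C_1 → C_0 sends each edge [p,q] (with p < q) to q − p. For instance
  ∂[v_0,v_3] = [v_3] − [v_0].
This gives a 6×12 integer matrix of rank 5; reducing to Smith normal form yields diagonal entries (1,1,1,1,1).

The boundary map ∂_2: C_2 → C_1 maps a triangle to the signed sum of its edges. For instance
  ∂[v_2,v_4,v_5] = [v_4,v_5] − [v_2,v_5] + [v_2,v_4],
  ∂[v_0,v_2,v_3] = [v_2,v_3] − [v_0,v_3] + [v_0,v_2].
As a 12×6 matrix over Z this has rank 6, with invariant factors (1,1,1,1,1,1).

From H_k ≅ ker(∂_k) / im(∂_{k+1}) we obtain:

  H_1: rank ker ∂_1 − rank ∂_2 = (12 − 5) − 6 = 1, and the invariant factors of ∂_2 are all 1, so H_1 ≅ Z.

H_1 ≅ Z.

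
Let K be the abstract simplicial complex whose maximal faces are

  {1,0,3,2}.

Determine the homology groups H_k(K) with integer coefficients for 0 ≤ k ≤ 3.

Fix the vertex order 0 < 1 < 2 < 3 and write every simplex with vertices in increasing order. Then dim K = 3 and the simplices of K are:

  0-simplices (4): [0], [1], [2], [3]
  1-simplices (6): [0,1], [0,2], [0,3], [1,2], [1,3], [2,3]
  2-simplices (4): [0,1,2], [0,1,3], [0,2,3], [1,2,3]
  3-simplices (1): [0,1,2,3]

giving chain groups C_0 ≅ Z^4, C_1 ≅ Z^6, C_2 ≅ Z^4, C_3 ≅ Z^1.

∂_1: C_1 → C_0 maps an edge to its endpoints' difference, ∂[p,q] = q − p. For instance
  ∂[0,1] = [1] − [0].
This gives a 4×6 integer matrix of rank 3; reducing to Smith normal form yields diagonal entries (1,1,1).

The boundary map ∂_2: C_2 → C_1 acts by ∂[p,q,r] = [q,r] − [p,r] + [p,q]. For instance
  ∂[0,2,3] = [2,3] − [0,3] + [0,2],
  ∂[0,1,2] = [1,2] − [0,2] + [0,1].
This gives a 6×4 integer matrix of rank 3; reducing to Smith normal form yields diagonal entries (1,1,1).

Boundary ∂_3: C_3 → C_2 sends each 3-simplex σ to the alternating sum Σ_i (−1)^i (σ with its i-th vertex removed). For instance
  ∂[0,1,2,3] = [1,2,3] − [0,2,3] + [0,1,3] − [0,1,2].
This gives a 4×1 integer matrix of rank 1; reducing to Smith normal form yields diagonal entries (1).

Now H_k = ker ∂_k / im ∂_{k+1}, so:

  H_0: rank C_0 − rank ∂_1 = 4 − 3 = 1, and the invariant factors of ∂_1 are all 1, so H_0 ≅ Z.
  H_1: rank ker ∂_1 − rank ∂_2 = (6 − 3) − 3 = 0, and the invariant factors of ∂_2 are all 1, so H_1 ≅ 0.
  H_2: rank ker ∂_2 − rank ∂_3 = (4 − 3) − 1 = 0, and the invariant factors of ∂_3 are all 1, so H_2 ≅ 0.
  H_3: rank ker ∂_3 − rank ∂_4 = (1 − 1) − 0 = 0, and there is no ∂_4, so H_3 ≅ 0.

As a check, the Euler characteristic is 4 − 6 + 4 − 1 = 1, which agrees with 1 − 0 + 0 − 0 = 1.

H_0 = Z,  H_1 = 0,  H_2 = 0,  H_3 = 0.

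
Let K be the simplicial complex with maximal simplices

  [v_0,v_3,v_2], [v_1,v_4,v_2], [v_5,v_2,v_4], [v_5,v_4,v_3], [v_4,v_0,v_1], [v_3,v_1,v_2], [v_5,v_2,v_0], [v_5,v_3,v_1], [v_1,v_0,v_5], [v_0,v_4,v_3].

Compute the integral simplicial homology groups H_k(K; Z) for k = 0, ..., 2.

H_0 = Z,  H_1 = Z/2Z,  H_2 = 0.

K has 6 vertices, 15 edges, 10 triangles.
rank ∂_0 = 0, rank ∂_1 = 5 ⇒ b_0 = 6 − 0 − 5 = 1; all invariant factors of ∂_1 are 1 so no torsion. So H_0 = Z.
rank ∂_1 = 5, rank ∂_2 = 10 ⇒ b_1 = 15 − 5 − 10 = 0; ∂_2 has invariant factor(s) [2] giving torsion. So H_1 = Z/2Z.
rank ∂_2 = 10, rank ∂_3 = 0 ⇒ b_2 = 10 − 10 − 0 = 0. So H_2 = 0.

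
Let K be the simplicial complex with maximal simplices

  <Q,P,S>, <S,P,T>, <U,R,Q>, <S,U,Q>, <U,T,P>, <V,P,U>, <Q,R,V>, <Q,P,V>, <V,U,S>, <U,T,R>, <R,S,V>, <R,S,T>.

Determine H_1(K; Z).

H_1 ≅ Z/2.

Fix the vertex order P < Q < R < S < T < U < V and write every simplex with vertices in increasing order. Then dim K = 2 and the simplices of K are:

  0-simplices (7): P, Q, R, S, T, U, V
  1-simplices (18): PQ, PS, PT, PU, PV, QR, QS, QU, QV, RS, RT, RU, RV, ST, SU, SV, TU, UV
  2-simplices (12): PQS, PQV, PST, PTU, PUV, QRU, QRV, QSU, RST, RSV, RTU, SUV

Hence C_0 ≅ Z^7, C_1 ≅ Z^18, C_2 ≅ Z^12.

The boundary map ∂_1: C_1 → C_0 is given by ∂[p,q] = [q] − [p]. For instance
  ∂PV = V − P.
This gives a 7×18 integer matrix of rank 6; reducing to Smith normal form yields diagonal entries (1,1,1,1,1,1).

∂_2: C_2 → C_1 sends each 2-simplex [p,q,r] to [q,r] − [p,r] + [p,q]. For instance
  ∂RST = ST − RT + RS,
  ∂QRV = RV − QV + QR.
As a 18×12 matrix over Z this has rank 12, with invariant factors (1,1,1,1,1,1,1,1,1,1,1,2).

Computing H_k = (kernel of ∂_k) / (image of ∂_{k+1}):

  H_1: rank ker ∂_1 − rank ∂_2 = (18 − 6) − 12 = 0, and ∂_2 has invariant factor 2 > 1, so H_1 = Z/2.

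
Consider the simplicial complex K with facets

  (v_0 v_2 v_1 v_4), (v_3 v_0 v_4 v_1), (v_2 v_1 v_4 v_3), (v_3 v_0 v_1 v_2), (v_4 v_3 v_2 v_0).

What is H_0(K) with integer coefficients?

Fix the vertex order v_0 < v_1 < v_2 < v_3 < v_4 and write every simplex with vertices in increasing order. Then dim K = 3 and the simplices of K are:

  0-simplices (5): [v_0], [v_1], [v_2], [v_3], [v_4]
  1-simplices (10): [v_0,v_1], [v_0,v_2], [v_0,v_3], [v_0,v_4], [v_1,v_2], [v_1,v_3], [v_1,v_4], [v_2,v_3], [v_2,v_4], [v_3,v_4]
  2-simplices (10): [v_0,v_1,v_2], [v_0,v_1,v_3], [v_0,v_1,v_4], [v_0,v_2,v_3], [v_0,v_2,v_4], [v_0,v_3,v_4], [v_1,v_2,v_3], [v_1,v_2,v_4], [v_1,v_3,v_4], [v_2,v_3,v_4]
  3-simplices (5): [v_0,v_1,v_2,v_3], [v_0,v_1,v_2,v_4], [v_0,v_1,v_3,v_4], [v_0,v_2,v_3,v_4], [v_1,v_2,v_3,v_4]

so the chain groups are C_0 ≅ Z^5, C_1 ≅ Z^10, C_2 ≅ Z^10, C_3 ≅ Z^5.

∂_1: C_1 → C_0 sends each edge [p,q] (with p < q) to q − p. For instance
  ∂[v_3,v_4] = [v_4] − [v_3].
As a 5×10 matrix over Z this has rank 4, with invariant factors (1,1,1,1).

The boundary map ∂_2: C_2 → C_1 maps a triangle to the signed sum of its edges. For instance
  ∂[v_1,v_3,v_4] = [v_3,v_4] − [v_1,v_4] + [v_1,v_3],
  ∂[v_0,v_1,v_4] = [v_1,v_4] − [v_0,v_4] + [v_0,v_1].
The resulting 10×10 matrix has rank 6, and its Smith normal form has invariant factors (1,1,1,1,1,1).

Boundary ∂_3: C_3 → C_2 sends each 3-simplex σ to the alternating sum Σ_i (−1)^i (σ with its i-th vertex removed). For instance
  ∂[v_0,v_1,v_2,v_4] = [v_1,v_2,v_4] − [v_0,v_2,v_4] + [v_0,v_1,v_4] − [v_0,v_1,v_2],
  ∂[v_0,v_1,v_3,v_4] = [v_1,v_3,v_4] − [v_0,v_3,v_4] + [v_0,v_1,v_4] − [v_0,v_1,v_3].
The resulting 10×5 matrix has rank 4, and its Smith normal form has invariant factors (1,1,1,1).

Computing H_k = (kernel of ∂_k) / (image of ∂_{k+1}):

  H_0: rank C_0 − rank ∂_1 = 5 − 4 = 1, and the invariant factors of ∂_1 are all 1, so H_0 = Z.

(K is a triangulation of the 3-sphere S^3.)

H_0 ≅ Z.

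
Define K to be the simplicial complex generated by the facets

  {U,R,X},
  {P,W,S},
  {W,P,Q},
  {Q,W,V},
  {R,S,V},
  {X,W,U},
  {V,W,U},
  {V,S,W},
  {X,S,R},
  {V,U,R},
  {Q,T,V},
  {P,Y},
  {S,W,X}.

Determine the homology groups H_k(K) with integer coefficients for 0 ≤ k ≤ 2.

H_0 ≅ Z,  H_1 = 0,  H_2 ≅ Z.

Fix the vertex order P < Q < R < S < T < U < V < W < X < Y and write every simplex with vertices in increasing order. Then dim K = 2 and the simplices of K are:

  0-simplices (10): P, Q, R, S, T, U, V, W, X, Y
  1-simplices (20): PQ, PS, PW, PY, QT, QV, QW, RS, RU, RV, RX, SV, SW, SX, TV, UV, UW, UX, VW, WX
  2-simplices (12): PQW, PSW, QTV, QVW, RSV, RSX, RUV, RUX, SVW, SWX, UVW, UWX

Hence C_0 ≅ Z^10, C_1 ≅ Z^20, C_2 ≅ Z^12.

∂_1: C_1 → C_0 is given by ∂[p,q] = [q] − [p].
The resulting 10×20 matrix has rank 9, and its Smith normal form has invariant factors (1,1,1,1,1,1,1,1,1).

∂_2: C_2 → C_1 maps a triangle to the signed sum of its edges. For instance
  ∂SVW = VW − SW + SV,
  ∂PSW = SW − PW + PS.
The 20×12 boundary matrix has rank 11 and Smith normal form diag(1,1,1,1,1,1,1,1,1,1,1).

Reading off H_k = ker ∂_k / im ∂_{k+1}:

  H_0: rank C_0 − rank ∂_1 = 10 − 9 = 1, and the invariant factors of ∂_1 are all 1, so H_0 ≅ Z.
  H_1: rank ker ∂_1 − rank ∂_2 = (20 − 9) − 11 = 0, and the invariant factors of ∂_2 are all 1, so H_1 ≅ 0.
  H_2: rank ker ∂_2 − rank ∂_3 = (12 − 11) − 0 = 1, and there is no ∂_3, so H_2 ≅ Z.

As a check, the Euler characteristic is 10 − 20 + 12 = 2, which agrees with 1 − 0 + 1 = 2.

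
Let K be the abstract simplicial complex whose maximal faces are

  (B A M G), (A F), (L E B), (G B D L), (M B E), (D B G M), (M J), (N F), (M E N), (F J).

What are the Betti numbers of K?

b_0 = 1, b_1 = 2, b_2 = 0, b_3 = 0.

We work with the vertex ordering A < B < D < E < F < G < J < L < M < N. The simplices of K, each written with vertices in increasing order, are:

  0-simplices (10): A, B, D, E, F, G, J, L, M, N
  1-simplices (21): AB, AF, AG, AM, BD, BE, BG, BL, BM, DG, DL, DM, EL, EM, EN, FJ, FN, GL, GM, JM, MN
  2-simplices (13): ABG, ABM, AGM, BDG, BDL, BDM, BEL, BEM, BGL, BGM, DGL, DGM, EMN
  3-simplices (3): ABGM, BDGL, BDGM

Hence C_0 ≅ Z^10, C_1 ≅ Z^21, C_2 ≅ Z^13, C_3 ≅ Z^3.

The boundary map ∂_1: C_1 → C_0 is given by ∂[p,q] = [q] − [p]. For instance
  ∂EN = N − E.
This gives a 10×21 integer matrix of rank 9; reducing to Smith normal form yields diagonal entries (1,1,1,1,1,1,1,1,1).

Boundary ∂_2: C_2 → C_1 acts by ∂[p,q,r] = [q,r] − [p,r] + [p,q]. For instance
  ∂AGM = GM − AM + AG,
  ∂DGL = GL − DL + DG.
The 21×13 boundary matrix has rank 10 and Smith normal form diag(1,1,1,1,1,1,1,1,1,1).

Boundary ∂_3: C_3 → C_2 sends each 3-simplex σ to the alternating sum Σ_i (−1)^i (σ with its i-th vertex removed). For instance
  ∂BDGL = DGL − BGL + BDL − BDG,
  ∂ABGM = BGM − AGM + ABM − ABG.
This gives a 13×3 integer matrix of rank 3; reducing to Smith normal form yields diagonal entries (1,1,1).

Reading off H_k = ker ∂_k / im ∂_{k+1}:

  H_0: rank C_0 − rank ∂_1 = 10 − 9 = 1, and the invariant factors of ∂_1 are all 1, so H_0 = Z.
  H_1: rank ker ∂_1 − rank ∂_2 = (21 − 9) − 10 = 2, and the invariant factors of ∂_2 are all 1, so H_1 = Z^2.
  H_2: rank ker ∂_2 − rank ∂_3 = (13 − 10) − 3 = 0, and the invariant factors of ∂_3 are all 1, so H_2 = 0.
  H_3: rank ker ∂_3 − rank ∂_4 = (3 − 3) − 0 = 0, and there is no ∂_4, so H_3 = 0.

Hence the Betti numbers are b_0 = 1, b_1 = 2, b_2 = 0, b_3 = 0.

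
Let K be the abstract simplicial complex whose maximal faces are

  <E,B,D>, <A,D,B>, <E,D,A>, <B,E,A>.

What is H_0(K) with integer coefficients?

H_0 = Z.

We work with the vertex ordering A < B < D < E. The simplices of K, each written with vertices in increasing order, are:

  0-simplices (4): A, B, D, E
  1-simplices (6): AB, AD, AE, BD, BE, DE
  2-simplices (4): ABD, ABE, ADE, BDE

Hence C_0 ≅ Z^4, C_1 ≅ Z^6, C_2 ≅ Z^4.

Boundary ∂_1: C_1 → C_0 sends each edge [p,q] (with p < q) to q − p. For instance
  ∂AD = D − A.
As a 4×6 matrix over Z this has rank 3, with invariant factors (1,1,1).

∂_2: C_2 → C_1 acts by ∂[p,q,r] = [q,r] − [p,r] + [p,q]. For instance
  ∂ADE = DE − AE + AD,
  ∂BDE = DE − BE + BD.
The 6×4 boundary matrix has rank 3 and Smith normal form diag(1,1,1).

Computing H_k = (kernel of ∂_k) / (image of ∂_{k+1}):

  H_0: rank C_0 − rank ∂_1 = 4 − 3 = 1, and the invariant factors of ∂_1 are all 1, so H_0 ≅ Z.

(K is a triangulation of the 2-sphere S^2.)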